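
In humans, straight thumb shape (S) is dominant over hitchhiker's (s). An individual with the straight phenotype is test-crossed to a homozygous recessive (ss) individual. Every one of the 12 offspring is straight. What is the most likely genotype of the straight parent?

Test cross: ? × ss
All offspring are straight.
If the unknown parent were heterozygous (Ss), about half of 12 offspring would be hitchhiker's; none are. The unknown parent is most likely homozygous dominant (SS).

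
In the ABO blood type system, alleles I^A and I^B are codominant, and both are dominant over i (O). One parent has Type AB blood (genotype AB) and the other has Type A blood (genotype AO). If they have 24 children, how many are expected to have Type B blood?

Cross: AB × AO
Possible offspring genotypes: 1 AA, 1 AO, 1 AB, 1 BO
Blood type counts: 2 Type A, 1 Type AB, 1 Type B
Probability of Type B: 1/4
Expected count = 1/4 × 24 = 6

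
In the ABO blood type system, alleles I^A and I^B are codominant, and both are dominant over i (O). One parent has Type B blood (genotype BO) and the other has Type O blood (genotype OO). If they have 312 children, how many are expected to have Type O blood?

Cross: BO × OO
Possible offspring genotypes: 2 BO, 2 OO
Blood type counts: 2 Type B, 2 Type O
Probability of Type O: 2/4 = 1/2
Expected count = 1/2 × 312 = 156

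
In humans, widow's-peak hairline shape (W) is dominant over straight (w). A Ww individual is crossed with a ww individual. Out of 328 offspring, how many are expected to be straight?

Punnett square for Ww × ww:
Offspring genotypes: 2 Ww, 2 ww
widow's-peak: 2, straight: 2
straight: 2 out of 4 → fraction 1/2
Expected count = 1/2 × 328 = 164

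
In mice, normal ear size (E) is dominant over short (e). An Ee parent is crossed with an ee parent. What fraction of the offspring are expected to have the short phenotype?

Punnett square for Ee × ee:
Offspring genotypes: 2 Ee, 2 ee
Total offspring: 4
Count with target: 2
Probability: 2/4 = 1/2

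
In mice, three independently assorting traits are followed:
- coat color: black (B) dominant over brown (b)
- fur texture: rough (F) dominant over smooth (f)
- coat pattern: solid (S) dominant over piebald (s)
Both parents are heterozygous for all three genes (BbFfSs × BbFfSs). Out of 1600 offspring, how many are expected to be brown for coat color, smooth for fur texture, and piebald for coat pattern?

Trihybrid cross: BbFfSs × BbFfSs
Each trait segregates independently with a 3:1 phenotypic ratio, so each gene contributes 3/4 (dominant) or 1/4 (recessive).
Target: brown (coat color), smooth (fur texture), piebald (coat pattern)
Probability = product of independent per-trait probabilities
= 1/4 × 1/4 × 1/4 = 1/64
Expected count = 1/64 × 1600 = 25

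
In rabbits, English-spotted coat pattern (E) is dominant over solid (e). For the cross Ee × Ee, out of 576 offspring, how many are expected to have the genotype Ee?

Punnett square for Ee × Ee:
Offspring genotypes: 1 EE, 2 Ee, 1 ee
Total offspring: 4
Count with target: 2
Probability: 2/4 = 1/2
Expected count = 1/2 × 576 = 288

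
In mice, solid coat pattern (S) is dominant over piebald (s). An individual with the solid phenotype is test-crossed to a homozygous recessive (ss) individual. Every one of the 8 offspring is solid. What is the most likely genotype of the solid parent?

Test cross: ? × ss
All offspring are solid.
If the unknown parent were heterozygous (Ss), about half of 8 offspring would be piebald; none are. The unknown parent is most likely homozygous dominant (SS).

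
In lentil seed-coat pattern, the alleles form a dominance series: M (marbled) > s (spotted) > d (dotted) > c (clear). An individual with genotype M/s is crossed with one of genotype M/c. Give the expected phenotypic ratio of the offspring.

Cross: M/s × M/c
Allele dominance: M > s > d > c
Offspring genotypes: 1 M/M, 1 M/c, 1 M/s, 1 s/c
Phenotype counts: 3 marbled, 1 spotted
Ratio: 3 marbled : 1 spotted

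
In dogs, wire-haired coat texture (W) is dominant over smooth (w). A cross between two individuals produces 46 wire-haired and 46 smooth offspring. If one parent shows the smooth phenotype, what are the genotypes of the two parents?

Observed offspring: 46 wire-haired, 46 smooth
The observed ratio simplifies to 1:1. One parent shows smooth, so its genotype must be ww. A 1:1 offspring split requires the other parent to be heterozygous (Ww).
Parent genotypes: ww × Ww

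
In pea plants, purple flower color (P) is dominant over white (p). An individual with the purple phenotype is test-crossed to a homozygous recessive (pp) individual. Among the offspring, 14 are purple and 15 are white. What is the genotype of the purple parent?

Test cross: ? × pp
Offspring: 14 purple, 15 white — approximately 1:1.
A 1:1 ratio in a test cross indicates the unknown parent is heterozygous (Pp).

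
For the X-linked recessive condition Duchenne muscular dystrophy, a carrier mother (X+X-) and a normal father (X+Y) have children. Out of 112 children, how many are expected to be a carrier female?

Cross: X+X- × X+Y
Offspring: 1 X+X+, 1 X+Y, 1 X+X-, 1 X-Y
Probability of a carrier female: 1/4
Expected count = 1/4 × 112 = 28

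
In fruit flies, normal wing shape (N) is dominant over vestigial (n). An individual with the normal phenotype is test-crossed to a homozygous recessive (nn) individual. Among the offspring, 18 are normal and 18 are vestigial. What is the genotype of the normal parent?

Test cross: ? × nn
Offspring: 18 normal, 18 vestigial — approximately 1:1.
A 1:1 ratio in a test cross indicates the unknown parent is heterozygous (Nn).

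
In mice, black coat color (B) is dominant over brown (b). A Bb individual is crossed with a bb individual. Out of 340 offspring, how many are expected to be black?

Punnett square for Bb × bb:
Offspring genotypes: 2 Bb, 2 bb
black: 2, brown: 2
black: 2 out of 4 → fraction 1/2
Expected count = 1/2 × 340 = 170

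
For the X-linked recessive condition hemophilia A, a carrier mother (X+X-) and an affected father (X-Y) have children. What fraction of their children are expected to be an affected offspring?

Cross: X+X- × X-Y
Offspring: 1 X+X-, 1 X+Y, 1 X-X-, 1 X-Y
Probability of an affected offspring: 2/4 = 1/2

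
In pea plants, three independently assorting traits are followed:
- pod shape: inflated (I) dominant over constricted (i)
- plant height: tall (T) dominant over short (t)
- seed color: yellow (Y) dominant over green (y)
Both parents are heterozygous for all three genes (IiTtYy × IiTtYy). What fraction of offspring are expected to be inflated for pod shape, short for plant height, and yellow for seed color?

Trihybrid cross: IiTtYy × IiTtYy
Each trait segregates independently with a 3:1 phenotypic ratio, so each gene contributes 3/4 (dominant) or 1/4 (recessive).
Target: inflated (pod shape), short (plant height), yellow (seed color)
Probability = product of independent per-trait probabilities
= 3/4 × 1/4 × 3/4 = 9/64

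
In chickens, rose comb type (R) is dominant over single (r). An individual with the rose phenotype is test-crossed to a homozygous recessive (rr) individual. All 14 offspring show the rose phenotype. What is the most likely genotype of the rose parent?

Test cross: ? × rr
All offspring are rose.
If the unknown parent were heterozygous (Rr), about half of 14 offspring would be single; none are. The unknown parent is most likely homozygous dominant (RR).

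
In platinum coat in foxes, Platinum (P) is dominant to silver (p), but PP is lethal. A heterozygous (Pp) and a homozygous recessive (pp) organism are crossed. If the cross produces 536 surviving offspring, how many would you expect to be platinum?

Cross: Pp × pp
Punnett square offspring (before lethality): 2 Pp, 2 pp
No PP offspring are produced in this cross.
platinum: 2 out of 4 → fraction 1/2
Expected count = 1/2 × 536 = 268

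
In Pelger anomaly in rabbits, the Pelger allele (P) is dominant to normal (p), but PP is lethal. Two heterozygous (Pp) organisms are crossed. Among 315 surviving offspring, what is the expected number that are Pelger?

Cross: Pp × Pp
Punnett square offspring (before lethality): 1 PP, 2 Pp, 1 pp
The PP genotype is lethal (embryos die); surviving offspring: 2 Pp, 1 pp
Pelger: 2 out of 3 → fraction 2/3
Expected count = 2/3 × 315 = 210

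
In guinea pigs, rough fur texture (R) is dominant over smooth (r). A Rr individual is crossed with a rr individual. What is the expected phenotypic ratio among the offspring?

Punnett square for Rr × rr:
Offspring genotypes: 2 Rr, 2 rr
rough: 2, smooth: 2
Ratio: 1:1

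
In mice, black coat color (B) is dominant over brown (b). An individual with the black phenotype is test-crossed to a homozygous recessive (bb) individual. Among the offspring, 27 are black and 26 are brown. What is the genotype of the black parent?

Test cross: ? × bb
Offspring: 27 black, 26 brown — approximately 1:1.
A 1:1 ratio in a test cross indicates the unknown parent is heterozygous (Bb).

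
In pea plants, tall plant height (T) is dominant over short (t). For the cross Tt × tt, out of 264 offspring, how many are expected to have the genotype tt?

Punnett square for Tt × tt:
Offspring genotypes: 2 Tt, 2 tt
Total offspring: 4
Count with target: 2
Probability: 2/4 = 1/2
Expected count = 1/2 × 264 = 132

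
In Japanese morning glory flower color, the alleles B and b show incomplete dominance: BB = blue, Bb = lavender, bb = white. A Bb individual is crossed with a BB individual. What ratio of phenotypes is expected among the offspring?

Punnett square for Bb × BB:
Offspring genotypes: 2 BB, 2 Bb
Phenotype counts: 2 blue, 2 lavender
Ratio: 1 blue : 1 lavender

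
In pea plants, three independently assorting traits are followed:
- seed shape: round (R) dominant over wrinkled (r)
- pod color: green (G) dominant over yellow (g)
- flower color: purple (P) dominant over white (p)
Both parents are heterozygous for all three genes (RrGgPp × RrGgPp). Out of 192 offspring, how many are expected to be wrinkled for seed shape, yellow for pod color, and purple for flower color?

Trihybrid cross: RrGgPp × RrGgPp
Each trait segregates independently with a 3:1 phenotypic ratio, so each gene contributes 3/4 (dominant) or 1/4 (recessive).
Target: wrinkled (seed shape), yellow (pod color), purple (flower color)
Probability = product of independent per-trait probabilities
= 1/4 × 1/4 × 3/4 = 3/64
Expected count = 3/64 × 192 = 9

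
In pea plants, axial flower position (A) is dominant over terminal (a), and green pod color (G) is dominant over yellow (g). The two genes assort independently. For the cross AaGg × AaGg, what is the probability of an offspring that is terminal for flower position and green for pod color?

Dihybrid cross AaGg × AaGg — consider each gene separately:
flower position: Aa × Aa → 1 AA, 2 Aa, 1 aa → 3 A_ : 1 aa (out of 4)
pod color: Gg × Gg → 1 GG, 2 Gg, 1 gg → 3 G_ : 1 gg (out of 4)
Looking for: terminal (aa) and green (G_)
P(terminal) = 1/4, P(green) = 3/4
P(both) = 1/4 × 3/4 = 3/16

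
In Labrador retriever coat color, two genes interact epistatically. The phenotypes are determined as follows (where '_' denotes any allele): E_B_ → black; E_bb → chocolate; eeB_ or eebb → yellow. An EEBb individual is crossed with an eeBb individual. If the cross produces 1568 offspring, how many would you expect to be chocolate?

Cross: EEBb × eeBb — consider each gene separately:
E gene: EE × ee → 4 Ee → 4 E_ (out of 4)
B gene: Bb × Bb → 1 BB, 2 Bb, 1 bb → 3 B_ : 1 bb (out of 4)
Genotype classes (out of 4 × 4 = 16): E_B_ = 4×3 = 12; E_bb = 4×1 = 4
Apply the phenotype rules: E_B_ (12) → black; E_bb (4) → chocolate
Phenotype counts (out of 16): 12 black, 4 chocolate
chocolate: 4 out of 16 → fraction 1/4
Expected count = 1/4 × 1568 = 392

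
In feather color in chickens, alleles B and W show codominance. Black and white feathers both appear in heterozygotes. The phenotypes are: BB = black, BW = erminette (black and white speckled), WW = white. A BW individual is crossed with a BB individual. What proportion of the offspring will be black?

Punnett square for BW × BB:
Offspring genotypes: 2 BB, 2 BW
Phenotype counts: 2 black, 2 erminette (black and white speckled)
black: 2 out of 4
Probability: 2/4 = 1/2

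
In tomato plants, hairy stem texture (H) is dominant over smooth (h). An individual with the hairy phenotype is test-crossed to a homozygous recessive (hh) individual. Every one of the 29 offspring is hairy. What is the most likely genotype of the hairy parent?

Test cross: ? × hh
All offspring are hairy.
If the unknown parent were heterozygous (Hh), about half of 29 offspring would be smooth; none are. The unknown parent is most likely homozygous dominant (HH).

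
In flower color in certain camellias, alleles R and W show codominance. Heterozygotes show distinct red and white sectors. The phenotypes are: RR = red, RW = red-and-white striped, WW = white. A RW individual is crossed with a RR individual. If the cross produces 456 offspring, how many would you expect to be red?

Punnett square for RW × RR:
Offspring genotypes: 2 RR, 2 RW
Phenotype counts: 2 red, 2 red-and-white striped
red: 2 out of 4 → fraction 1/2
Expected count = 1/2 × 456 = 228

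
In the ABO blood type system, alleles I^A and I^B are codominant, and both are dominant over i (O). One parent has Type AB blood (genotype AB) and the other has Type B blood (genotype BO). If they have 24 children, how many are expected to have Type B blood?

Cross: AB × BO
Possible offspring genotypes: 1 AB, 1 AO, 1 BB, 1 BO
Blood type counts: 1 Type AB, 1 Type A, 2 Type B
Probability of Type B: 2/4 = 1/2
Expected count = 1/2 × 24 = 12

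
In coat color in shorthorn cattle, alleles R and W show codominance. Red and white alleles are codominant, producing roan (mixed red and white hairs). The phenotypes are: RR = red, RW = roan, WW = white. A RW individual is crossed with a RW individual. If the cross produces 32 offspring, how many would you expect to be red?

Punnett square for RW × RW:
Offspring genotypes: 1 RR, 2 RW, 1 WW
Phenotype counts: 1 red, 2 roan, 1 white
red: 1 out of 4 → fraction 1/4
Expected count = 1/4 × 32 = 8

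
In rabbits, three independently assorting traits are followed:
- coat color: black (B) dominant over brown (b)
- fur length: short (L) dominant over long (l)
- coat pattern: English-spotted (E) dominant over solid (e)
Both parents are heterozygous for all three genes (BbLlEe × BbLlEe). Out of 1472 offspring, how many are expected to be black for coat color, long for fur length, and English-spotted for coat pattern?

Trihybrid cross: BbLlEe × BbLlEe
Each trait segregates independently with a 3:1 phenotypic ratio, so each gene contributes 3/4 (dominant) or 1/4 (recessive).
Target: black (coat color), long (fur length), English-spotted (coat pattern)
Probability = product of independent per-trait probabilities
= 3/4 × 1/4 × 3/4 = 9/64
Expected count = 9/64 × 1472 = 207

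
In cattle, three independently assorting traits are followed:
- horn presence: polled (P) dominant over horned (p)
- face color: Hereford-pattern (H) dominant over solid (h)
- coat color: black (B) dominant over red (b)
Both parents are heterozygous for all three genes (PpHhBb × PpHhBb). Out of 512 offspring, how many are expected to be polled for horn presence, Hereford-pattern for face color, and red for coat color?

Trihybrid cross: PpHhBb × PpHhBb
Each trait segregates independently with a 3:1 phenotypic ratio, so each gene contributes 3/4 (dominant) or 1/4 (recessive).
Target: polled (horn presence), Hereford-pattern (face color), red (coat color)
Probability = product of independent per-trait probabilities
= 3/4 × 3/4 × 1/4 = 9/64
Expected count = 9/64 × 512 = 72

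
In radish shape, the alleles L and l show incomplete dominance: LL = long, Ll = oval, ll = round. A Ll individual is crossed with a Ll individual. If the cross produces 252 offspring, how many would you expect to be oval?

Punnett square for Ll × Ll:
Offspring genotypes: 1 LL, 2 Ll, 1 ll
Phenotype counts: 1 long, 2 oval, 1 round
oval: 2 out of 4 → fraction 1/2
Expected count = 1/2 × 252 = 126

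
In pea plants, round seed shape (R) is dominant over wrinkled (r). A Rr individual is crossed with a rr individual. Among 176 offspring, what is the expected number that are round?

Punnett square for Rr × rr:
Offspring genotypes: 2 Rr, 2 rr
round: 2, wrinkled: 2
round: 2 out of 4 → fraction 1/2
Expected count = 1/2 × 176 = 88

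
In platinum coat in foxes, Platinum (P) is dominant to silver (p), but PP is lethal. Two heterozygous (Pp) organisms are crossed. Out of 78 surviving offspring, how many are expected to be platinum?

Cross: Pp × Pp
Punnett square offspring (before lethality): 1 PP, 2 Pp, 1 pp
The PP genotype is lethal (embryos die); surviving offspring: 2 Pp, 1 pp
platinum: 2 out of 3 → fraction 2/3
Expected count = 2/3 × 78 = 52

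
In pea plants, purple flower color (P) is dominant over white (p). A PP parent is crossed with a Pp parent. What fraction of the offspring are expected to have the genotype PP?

Punnett square for PP × Pp:
Offspring genotypes: 2 PP, 2 Pp
Total offspring: 4
Count with target: 2
Probability: 2/4 = 1/2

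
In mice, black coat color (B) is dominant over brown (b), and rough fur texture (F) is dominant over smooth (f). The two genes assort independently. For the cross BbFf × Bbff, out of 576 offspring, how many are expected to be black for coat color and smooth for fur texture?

Dihybrid cross BbFf × Bbff — consider each gene separately:
coat color: Bb × Bb → 1 BB, 2 Bb, 1 bb → 3 B_ : 1 bb (out of 4)
fur texture: Ff × ff → 2 Ff, 2 ff → 2 F_ : 2 ff (out of 4)
Looking for: black (B_) and smooth (ff)
P(black) = 3/4, P(smooth) = 2/4
P(both) = 3/4 × 2/4 = 6/16 = 3/8
Expected count = 3/8 × 576 = 216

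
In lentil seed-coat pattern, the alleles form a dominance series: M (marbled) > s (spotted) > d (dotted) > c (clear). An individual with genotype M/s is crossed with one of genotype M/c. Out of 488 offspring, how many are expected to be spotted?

Cross: M/s × M/c
Allele dominance: M > s > d > c
Offspring genotypes: 1 M/M, 1 M/c, 1 M/s, 1 s/c
Phenotype counts: 3 marbled, 1 spotted
spotted: 1 out of 4 → fraction 1/4
Expected count = 1/4 × 488 = 122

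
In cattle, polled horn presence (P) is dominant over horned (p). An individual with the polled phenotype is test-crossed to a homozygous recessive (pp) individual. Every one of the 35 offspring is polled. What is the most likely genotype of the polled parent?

Test cross: ? × pp
All offspring are polled.
If the unknown parent were heterozygous (Pp), about half of 35 offspring would be horned; none are. The unknown parent is most likely homozygous dominant (PP).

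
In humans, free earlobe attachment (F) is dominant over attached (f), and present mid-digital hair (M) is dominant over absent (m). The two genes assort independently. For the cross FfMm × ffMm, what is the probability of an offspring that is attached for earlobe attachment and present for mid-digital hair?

Dihybrid cross FfMm × ffMm — consider each gene separately:
earlobe attachment: Ff × ff → 2 Ff, 2 ff → 2 F_ : 2 ff (out of 4)
mid-digital hair: Mm × Mm → 1 MM, 2 Mm, 1 mm → 3 M_ : 1 mm (out of 4)
Looking for: attached (ff) and present (M_)
P(attached) = 2/4, P(present) = 3/4
P(both) = 2/4 × 3/4 = 6/16 = 3/8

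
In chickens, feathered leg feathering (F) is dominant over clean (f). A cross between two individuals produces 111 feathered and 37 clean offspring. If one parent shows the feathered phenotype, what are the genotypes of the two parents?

Observed offspring: 111 feathered, 37 clean
The observed ratio simplifies to 3:1. Clean (ff) offspring appear, so each parent must contribute one f allele. The parent stated to show feathered carries F, so it is Ff. The other parent is then either Ff or ff: Ff × ff would give a 1:1 split, whereas Ff × Ff gives 3:1 — matching the data. So both parents are heterozygous (Ff × Ff).
Parent genotypes: Ff × Ff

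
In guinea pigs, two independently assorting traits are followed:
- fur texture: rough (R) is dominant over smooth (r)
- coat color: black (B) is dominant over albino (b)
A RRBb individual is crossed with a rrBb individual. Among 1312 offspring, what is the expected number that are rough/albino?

Dihybrid cross RRBb × rrBb — consider each gene separately:
fur texture: RR × rr → 4 Rr → 4 R_ (out of 4)
coat color: Bb × Bb → 1 BB, 2 Bb, 1 bb → 3 B_ : 1 bb (out of 4)
Combine (counts out of 4 × 4 = 16): rough/black (R_B_) = 4×3 = 12; rough/albino (R_bb) = 4×1 = 4
Phenotype counts (out of 16): 12 rough/black, 4 rough/albino
rough/albino: 4 out of 16 → fraction 1/4
Expected count = 1/4 × 1312 = 328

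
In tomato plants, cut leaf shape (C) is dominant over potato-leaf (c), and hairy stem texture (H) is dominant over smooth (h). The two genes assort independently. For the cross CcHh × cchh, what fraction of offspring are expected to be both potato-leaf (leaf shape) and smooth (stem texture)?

Dihybrid cross CcHh × cchh — consider each gene separately:
leaf shape: Cc × cc → 2 Cc, 2 cc → 2 C_ : 2 cc (out of 4)
stem texture: Hh × hh → 2 Hh, 2 hh → 2 H_ : 2 hh (out of 4)
Looking for: potato-leaf (cc) and smooth (hh)
P(potato-leaf) = 2/4, P(smooth) = 2/4
P(both) = 2/4 × 2/4 = 4/16 = 1/4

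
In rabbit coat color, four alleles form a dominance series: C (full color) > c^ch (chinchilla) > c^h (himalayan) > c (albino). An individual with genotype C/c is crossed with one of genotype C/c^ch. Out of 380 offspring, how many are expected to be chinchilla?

Cross: C/c × C/c^ch
Allele dominance: C > c^ch > c^h > c
Offspring genotypes: 1 C/C, 1 C/c^ch, 1 C/c, 1 c^ch/c
Phenotype counts: 3 full color, 1 chinchilla
chinchilla: 1 out of 4 → fraction 1/4
Expected count = 1/4 × 380 = 95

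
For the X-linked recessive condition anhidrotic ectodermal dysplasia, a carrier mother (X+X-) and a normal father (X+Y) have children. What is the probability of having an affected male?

Cross: X+X- × X+Y
Offspring: 1 X+X+, 1 X+Y, 1 X+X-, 1 X-Y
Probability of an affected male: 1/4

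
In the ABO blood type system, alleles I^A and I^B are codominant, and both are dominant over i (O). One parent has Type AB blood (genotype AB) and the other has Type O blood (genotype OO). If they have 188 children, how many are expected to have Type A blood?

Cross: AB × OO
Possible offspring genotypes: 2 AO, 2 BO
Blood type counts: 2 Type A, 2 Type B
Probability of Type A: 2/4 = 1/2
Expected count = 1/2 × 188 = 94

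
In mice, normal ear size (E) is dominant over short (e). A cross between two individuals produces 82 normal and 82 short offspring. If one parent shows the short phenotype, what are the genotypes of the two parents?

Observed offspring: 82 normal, 82 short
The observed ratio simplifies to 1:1. One parent shows short, so its genotype must be ee. A 1:1 offspring split requires the other parent to be heterozygous (Ee).
Parent genotypes: ee × Ee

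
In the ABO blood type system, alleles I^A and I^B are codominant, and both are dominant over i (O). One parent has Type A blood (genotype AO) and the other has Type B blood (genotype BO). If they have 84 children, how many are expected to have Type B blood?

Cross: AO × BO
Possible offspring genotypes: 1 AB, 1 AO, 1 BO, 1 OO
Blood type counts: 1 Type AB, 1 Type A, 1 Type B, 1 Type O
Probability of Type B: 1/4
Expected count = 1/4 × 84 = 21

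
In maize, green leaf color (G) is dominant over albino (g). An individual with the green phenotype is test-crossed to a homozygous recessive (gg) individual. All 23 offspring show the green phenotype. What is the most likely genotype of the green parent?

Test cross: ? × gg
All offspring are green.
If the unknown parent were heterozygous (Gg), about half of 23 offspring would be albino; none are. The unknown parent is most likely homozygous dominant (GG).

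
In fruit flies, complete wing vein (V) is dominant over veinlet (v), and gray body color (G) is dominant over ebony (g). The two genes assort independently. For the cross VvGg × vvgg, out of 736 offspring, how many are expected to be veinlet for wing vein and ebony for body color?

Dihybrid cross VvGg × vvgg — consider each gene separately:
wing vein: Vv × vv → 2 Vv, 2 vv → 2 V_ : 2 vv (out of 4)
body color: Gg × gg → 2 Gg, 2 gg → 2 G_ : 2 gg (out of 4)
Looking for: veinlet (vv) and ebony (gg)
P(veinlet) = 2/4, P(ebony) = 2/4
P(both) = 2/4 × 2/4 = 4/16 = 1/4
Expected count = 1/4 × 736 = 184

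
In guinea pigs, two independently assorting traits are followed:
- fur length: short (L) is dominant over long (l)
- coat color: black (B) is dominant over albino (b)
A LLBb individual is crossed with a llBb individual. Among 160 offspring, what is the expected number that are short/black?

Dihybrid cross LLBb × llBb — consider each gene separately:
fur length: LL × ll → 4 Ll → 4 L_ (out of 4)
coat color: Bb × Bb → 1 BB, 2 Bb, 1 bb → 3 B_ : 1 bb (out of 4)
Combine (counts out of 4 × 4 = 16): short/black (L_B_) = 4×3 = 12; short/albino (L_bb) = 4×1 = 4
Phenotype counts (out of 16): 12 short/black, 4 short/albino
short/black: 12 out of 16 → fraction 3/4
Expected count = 3/4 × 160 = 120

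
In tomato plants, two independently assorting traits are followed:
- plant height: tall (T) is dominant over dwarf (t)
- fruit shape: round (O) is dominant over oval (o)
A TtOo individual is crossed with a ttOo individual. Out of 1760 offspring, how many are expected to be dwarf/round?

Dihybrid cross TtOo × ttOo — consider each gene separately:
plant height: Tt × tt → 2 Tt, 2 tt → 2 T_ : 2 tt (out of 4)
fruit shape: Oo × Oo → 1 OO, 2 Oo, 1 oo → 3 O_ : 1 oo (out of 4)
Combine (counts out of 4 × 4 = 16): tall/round (T_O_) = 2×3 = 6; tall/oval (T_oo) = 2×1 = 2; dwarf/round (ttO_) = 2×3 = 6; dwarf/oval (ttoo) = 2×1 = 2
Phenotype counts (out of 16): 6 tall/round, 2 tall/oval, 6 dwarf/round, 2 dwarf/oval
dwarf/round: 6 out of 16 → fraction 3/8
Expected count = 3/8 × 1760 = 660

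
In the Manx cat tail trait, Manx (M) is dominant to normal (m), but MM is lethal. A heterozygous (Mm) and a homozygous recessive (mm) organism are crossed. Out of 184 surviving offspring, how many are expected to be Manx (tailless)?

Cross: Mm × mm
Punnett square offspring (before lethality): 2 Mm, 2 mm
No MM offspring are produced in this cross.
Manx (tailless): 2 out of 4 → fraction 1/2
Expected count = 1/2 × 184 = 92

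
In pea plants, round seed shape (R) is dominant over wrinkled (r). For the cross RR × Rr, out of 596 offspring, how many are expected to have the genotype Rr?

Punnett square for RR × Rr:
Offspring genotypes: 2 RR, 2 Rr
Total offspring: 4
Count with target: 2
Probability: 2/4 = 1/2
Expected count = 1/2 × 596 = 298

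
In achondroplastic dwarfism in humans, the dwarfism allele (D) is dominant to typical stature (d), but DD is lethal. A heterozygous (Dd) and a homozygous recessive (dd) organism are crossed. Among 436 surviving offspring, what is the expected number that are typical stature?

Cross: Dd × dd
Punnett square offspring (before lethality): 2 Dd, 2 dd
No DD offspring are produced in this cross.
typical stature: 2 out of 4 → fraction 1/2
Expected count = 1/2 × 436 = 218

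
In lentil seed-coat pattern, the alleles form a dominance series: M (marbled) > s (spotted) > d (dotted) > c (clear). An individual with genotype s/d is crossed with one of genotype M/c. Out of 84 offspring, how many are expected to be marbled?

Cross: s/d × M/c
Allele dominance: M > s > d > c
Offspring genotypes: 1 M/s, 1 s/c, 1 M/d, 1 d/c
Phenotype counts: 2 marbled, 1 spotted, 1 dotted
marbled: 2 out of 4 → fraction 1/2
Expected count = 1/2 × 84 = 42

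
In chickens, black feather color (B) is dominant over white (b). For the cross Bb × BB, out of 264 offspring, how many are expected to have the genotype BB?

Punnett square for Bb × BB:
Offspring genotypes: 2 BB, 2 Bb
Total offspring: 4
Count with target: 2
Probability: 2/4 = 1/2
Expected count = 1/2 × 264 = 132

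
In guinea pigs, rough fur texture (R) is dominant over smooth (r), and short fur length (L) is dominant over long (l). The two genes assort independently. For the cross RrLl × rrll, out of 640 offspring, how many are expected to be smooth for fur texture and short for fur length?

Dihybrid cross RrLl × rrll — consider each gene separately:
fur texture: Rr × rr → 2 Rr, 2 rr → 2 R_ : 2 rr (out of 4)
fur length: Ll × ll → 2 Ll, 2 ll → 2 L_ : 2 ll (out of 4)
Looking for: smooth (rr) and short (L_)
P(smooth) = 2/4, P(short) = 2/4
P(both) = 2/4 × 2/4 = 4/16 = 1/4
Expected count = 1/4 × 640 = 160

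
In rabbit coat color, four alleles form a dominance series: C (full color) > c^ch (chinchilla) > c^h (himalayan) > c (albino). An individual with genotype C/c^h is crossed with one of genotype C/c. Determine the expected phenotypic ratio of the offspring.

Cross: C/c^h × C/c
Allele dominance: C > c^ch > c^h > c
Offspring genotypes: 1 C/C, 1 C/c, 1 C/c^h, 1 c^h/c
Phenotype counts: 3 full color, 1 himalayan
Ratio: 3 full color : 1 himalayan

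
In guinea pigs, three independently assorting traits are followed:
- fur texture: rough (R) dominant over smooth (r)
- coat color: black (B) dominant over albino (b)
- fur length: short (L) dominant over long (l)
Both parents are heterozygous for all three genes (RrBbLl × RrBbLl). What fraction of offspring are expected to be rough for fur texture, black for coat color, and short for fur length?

Trihybrid cross: RrBbLl × RrBbLl
Each trait segregates independently with a 3:1 phenotypic ratio, so each gene contributes 3/4 (dominant) or 1/4 (recessive).
Target: rough (fur texture), black (coat color), short (fur length)
Probability = product of independent per-trait probabilities
= 3/4 × 3/4 × 3/4 = 27/64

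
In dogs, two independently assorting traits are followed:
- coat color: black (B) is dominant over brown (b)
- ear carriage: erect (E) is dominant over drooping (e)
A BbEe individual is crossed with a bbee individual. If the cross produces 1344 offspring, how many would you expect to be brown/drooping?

Dihybrid cross BbEe × bbee — consider each gene separately:
coat color: Bb × bb → 2 Bb, 2 bb → 2 B_ : 2 bb (out of 4)
ear carriage: Ee × ee → 2 Ee, 2 ee → 2 E_ : 2 ee (out of 4)
Combine (counts out of 4 × 4 = 16): black/erect (B_E_) = 2×2 = 4; black/drooping (B_ee) = 2×2 = 4; brown/erect (bbE_) = 2×2 = 4; brown/drooping (bbee) = 2×2 = 4
Phenotype counts (out of 16): 4 black/erect, 4 black/drooping, 4 brown/erect, 4 brown/drooping
brown/drooping: 4 out of 16 → fraction 1/4
Expected count = 1/4 × 1344 = 336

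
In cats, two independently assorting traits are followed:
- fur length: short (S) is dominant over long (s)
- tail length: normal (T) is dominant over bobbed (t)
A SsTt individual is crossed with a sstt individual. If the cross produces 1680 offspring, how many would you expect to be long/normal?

Dihybrid cross SsTt × sstt — consider each gene separately:
fur length: Ss × ss → 2 Ss, 2 ss → 2 S_ : 2 ss (out of 4)
tail length: Tt × tt → 2 Tt, 2 tt → 2 T_ : 2 tt (out of 4)
Combine (counts out of 4 × 4 = 16): short/normal (S_T_) = 2×2 = 4; short/bobbed (S_tt) = 2×2 = 4; long/normal (ssT_) = 2×2 = 4; long/bobbed (sstt) = 2×2 = 4
Phenotype counts (out of 16): 4 short/normal, 4 short/bobbed, 4 long/normal, 4 long/bobbed
long/normal: 4 out of 16 → fraction 1/4
Expected count = 1/4 × 1680 = 420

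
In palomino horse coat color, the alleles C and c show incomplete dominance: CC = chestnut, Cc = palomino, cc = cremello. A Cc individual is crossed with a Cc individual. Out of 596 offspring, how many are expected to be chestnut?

Punnett square for Cc × Cc:
Offspring genotypes: 1 CC, 2 Cc, 1 cc
Phenotype counts: 1 chestnut, 2 palomino, 1 cremello
chestnut: 1 out of 4 → fraction 1/4
Expected count = 1/4 × 596 = 149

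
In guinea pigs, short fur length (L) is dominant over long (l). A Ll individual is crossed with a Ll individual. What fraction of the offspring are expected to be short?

Punnett square for Ll × Ll:
Offspring genotypes: 1 LL, 2 Ll, 1 ll
short: 3, long: 1
short: 3 out of 4
Probability: 3/4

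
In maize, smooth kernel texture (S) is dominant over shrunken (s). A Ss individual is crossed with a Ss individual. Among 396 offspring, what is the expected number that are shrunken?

Punnett square for Ss × Ss:
Offspring genotypes: 1 SS, 2 Ss, 1 ss
smooth: 3, shrunken: 1
shrunken: 1 out of 4 → fraction 1/4
Expected count = 1/4 × 396 = 99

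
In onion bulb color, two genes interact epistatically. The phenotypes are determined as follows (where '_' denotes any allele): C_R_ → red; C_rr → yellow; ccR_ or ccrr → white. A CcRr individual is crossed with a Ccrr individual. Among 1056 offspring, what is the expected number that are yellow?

Cross: CcRr × Ccrr — consider each gene separately:
C gene: Cc × Cc → 1 CC, 2 Cc, 1 cc → 3 C_ : 1 cc (out of 4)
R gene: Rr × rr → 2 Rr, 2 rr → 2 R_ : 2 rr (out of 4)
Genotype classes (out of 4 × 4 = 16): C_R_ = 3×2 = 6; C_rr = 3×2 = 6; ccR_ = 1×2 = 2; ccrr = 1×2 = 2
Apply the phenotype rules: C_R_ (6) → red; C_rr (6) → yellow; ccR_ (2) + ccrr (2) → white
Phenotype counts (out of 16): 6 red, 6 yellow, 4 white
yellow: 6 out of 16 → fraction 3/8
Expected count = 3/8 × 1056 = 396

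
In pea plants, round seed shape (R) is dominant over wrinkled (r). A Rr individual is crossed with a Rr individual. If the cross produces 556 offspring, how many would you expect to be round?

Punnett square for Rr × Rr:
Offspring genotypes: 1 RR, 2 Rr, 1 rr
round: 3, wrinkled: 1
round: 3 out of 4 → fraction 3/4
Expected count = 3/4 × 556 = 417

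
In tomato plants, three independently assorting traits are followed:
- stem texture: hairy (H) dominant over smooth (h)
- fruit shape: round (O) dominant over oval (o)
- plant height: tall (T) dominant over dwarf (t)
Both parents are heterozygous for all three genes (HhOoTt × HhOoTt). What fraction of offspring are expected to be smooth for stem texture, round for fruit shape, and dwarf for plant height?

Trihybrid cross: HhOoTt × HhOoTt
Each trait segregates independently with a 3:1 phenotypic ratio, so each gene contributes 3/4 (dominant) or 1/4 (recessive).
Target: smooth (stem texture), round (fruit shape), dwarf (plant height)
Probability = product of independent per-trait probabilities
= 1/4 × 3/4 × 1/4 = 3/64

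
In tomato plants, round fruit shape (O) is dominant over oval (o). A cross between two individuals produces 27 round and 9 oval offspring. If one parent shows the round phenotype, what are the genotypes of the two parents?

Observed offspring: 27 round, 9 oval
The observed ratio simplifies to 3:1. Oval (oo) offspring appear, so each parent must contribute one o allele. The parent stated to show round carries O, so it is Oo. The other parent is then either Oo or oo: Oo × oo would give a 1:1 split, whereas Oo × Oo gives 3:1 — matching the data. So both parents are heterozygous (Oo × Oo).
Parent genotypes: Oo × Oo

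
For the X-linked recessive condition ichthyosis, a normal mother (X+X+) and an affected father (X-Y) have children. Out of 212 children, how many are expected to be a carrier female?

Cross: X+X+ × X-Y
Offspring: 2 X+X-, 2 X+Y
Probability of a carrier female: 2/4 = 1/2
Expected count = 1/2 × 212 = 106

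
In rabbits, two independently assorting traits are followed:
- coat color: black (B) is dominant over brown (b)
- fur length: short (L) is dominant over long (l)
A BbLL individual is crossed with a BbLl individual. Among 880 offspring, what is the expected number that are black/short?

Dihybrid cross BbLL × BbLl — consider each gene separately:
coat color: Bb × Bb → 1 BB, 2 Bb, 1 bb → 3 B_ : 1 bb (out of 4)
fur length: LL × Ll → 2 LL, 2 Ll → 4 L_ (out of 4)
Combine (counts out of 4 × 4 = 16): black/short (B_L_) = 3×4 = 12; brown/short (bbL_) = 1×4 = 4
Phenotype counts (out of 16): 12 black/short, 4 brown/short
black/short: 12 out of 16 → fraction 3/4
Expected count = 3/4 × 880 = 660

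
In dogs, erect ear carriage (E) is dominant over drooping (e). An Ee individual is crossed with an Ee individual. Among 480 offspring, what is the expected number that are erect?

Punnett square for Ee × Ee:
Offspring genotypes: 1 EE, 2 Ee, 1 ee
erect: 3, drooping: 1
erect: 3 out of 4 → fraction 3/4
Expected count = 3/4 × 480 = 360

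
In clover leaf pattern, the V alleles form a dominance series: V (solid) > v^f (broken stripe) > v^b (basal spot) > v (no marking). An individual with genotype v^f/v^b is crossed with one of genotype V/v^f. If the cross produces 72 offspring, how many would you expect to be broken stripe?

Cross: v^f/v^b × V/v^f
Allele dominance: V > v^f > v^b > v
Offspring genotypes: 1 V/v^f, 1 v^f/v^f, 1 V/v^b, 1 v^f/v^b
Phenotype counts: 2 solid, 2 broken stripe
broken stripe: 2 out of 4 → fraction 1/2
Expected count = 1/2 × 72 = 36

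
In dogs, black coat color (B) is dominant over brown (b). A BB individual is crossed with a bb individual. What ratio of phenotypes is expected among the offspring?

Punnett square for BB × bb:
Offspring genotypes: 4 Bb
black: 4, brown: 0
Ratio: all black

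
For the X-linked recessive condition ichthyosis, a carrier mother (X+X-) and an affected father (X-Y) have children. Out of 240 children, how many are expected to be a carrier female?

Cross: X+X- × X-Y
Offspring: 1 X+X-, 1 X+Y, 1 X-X-, 1 X-Y
Probability of a carrier female: 1/4
Expected count = 1/4 × 240 = 60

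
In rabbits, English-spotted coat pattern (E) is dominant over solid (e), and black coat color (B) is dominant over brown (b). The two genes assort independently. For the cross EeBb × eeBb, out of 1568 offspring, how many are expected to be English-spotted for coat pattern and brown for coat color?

Dihybrid cross EeBb × eeBb — consider each gene separately:
coat pattern: Ee × ee → 2 Ee, 2 ee → 2 E_ : 2 ee (out of 4)
coat color: Bb × Bb → 1 BB, 2 Bb, 1 bb → 3 B_ : 1 bb (out of 4)
Looking for: English-spotted (E_) and brown (bb)
P(English-spotted) = 2/4, P(brown) = 1/4
P(both) = 2/4 × 1/4 = 2/16 = 1/8
Expected count = 1/8 × 1568 = 196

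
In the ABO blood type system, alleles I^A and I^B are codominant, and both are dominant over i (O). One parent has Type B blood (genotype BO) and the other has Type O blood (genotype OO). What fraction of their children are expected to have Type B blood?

Cross: BO × OO
Possible offspring genotypes: 2 BO, 2 OO
Blood type counts: 2 Type B, 2 Type O
Probability of Type B: 2/4 = 1/2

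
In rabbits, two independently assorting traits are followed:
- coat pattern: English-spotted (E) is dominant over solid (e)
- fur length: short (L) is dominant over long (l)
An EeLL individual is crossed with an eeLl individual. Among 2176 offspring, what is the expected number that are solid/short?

Dihybrid cross EeLL × eeLl — consider each gene separately:
coat pattern: Ee × ee → 2 Ee, 2 ee → 2 E_ : 2 ee (out of 4)
fur length: LL × Ll → 2 LL, 2 Ll → 4 L_ (out of 4)
Combine (counts out of 4 × 4 = 16): English-spotted/short (E_L_) = 2×4 = 8; solid/short (eeL_) = 2×4 = 8
Phenotype counts (out of 16): 8 English-spotted/short, 8 solid/short
solid/short: 8 out of 16 → fraction 1/2
Expected count = 1/2 × 2176 = 1088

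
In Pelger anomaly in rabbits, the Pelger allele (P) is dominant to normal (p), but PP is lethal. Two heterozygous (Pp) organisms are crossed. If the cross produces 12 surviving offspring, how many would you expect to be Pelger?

Cross: Pp × Pp
Punnett square offspring (before lethality): 1 PP, 2 Pp, 1 pp
The PP genotype is lethal (embryos die); surviving offspring: 2 Pp, 1 pp
Pelger: 2 out of 3 → fraction 2/3
Expected count = 2/3 × 12 = 8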